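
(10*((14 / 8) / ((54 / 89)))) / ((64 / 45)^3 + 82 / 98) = 515143125 / 66324724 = 7.77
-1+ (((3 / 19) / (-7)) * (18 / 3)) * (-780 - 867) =29513 / 133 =221.90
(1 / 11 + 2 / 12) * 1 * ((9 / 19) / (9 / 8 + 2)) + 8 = 42004 / 5225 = 8.04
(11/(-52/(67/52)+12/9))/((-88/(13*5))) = 13065/62752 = 0.21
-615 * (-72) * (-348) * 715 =-11017749600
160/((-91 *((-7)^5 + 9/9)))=80/764673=0.00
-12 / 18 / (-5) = 2 / 15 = 0.13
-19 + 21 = 2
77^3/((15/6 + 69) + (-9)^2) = 913066/305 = 2993.66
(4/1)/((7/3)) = 12/7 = 1.71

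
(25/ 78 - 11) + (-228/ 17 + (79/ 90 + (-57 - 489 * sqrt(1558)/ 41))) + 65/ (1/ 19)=11484352/ 9945 - 489 * sqrt(1558)/ 41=684.02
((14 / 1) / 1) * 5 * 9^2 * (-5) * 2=-56700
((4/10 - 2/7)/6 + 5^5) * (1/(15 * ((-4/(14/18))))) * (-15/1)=328127/540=607.64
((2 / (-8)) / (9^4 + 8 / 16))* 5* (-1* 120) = 0.02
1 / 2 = 0.50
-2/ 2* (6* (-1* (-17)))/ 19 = -102/ 19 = -5.37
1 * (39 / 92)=39 / 92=0.42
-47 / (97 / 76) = -3572 / 97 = -36.82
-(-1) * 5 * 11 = 55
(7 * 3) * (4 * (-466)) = -39144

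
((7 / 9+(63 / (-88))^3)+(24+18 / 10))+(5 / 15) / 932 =187285252021 / 7145233920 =26.21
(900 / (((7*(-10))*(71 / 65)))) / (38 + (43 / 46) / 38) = -10225800 / 33034099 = -0.31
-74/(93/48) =-1184/31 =-38.19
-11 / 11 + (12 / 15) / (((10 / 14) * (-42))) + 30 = 2173 / 75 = 28.97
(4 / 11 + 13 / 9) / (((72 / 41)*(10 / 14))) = 51373 / 35640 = 1.44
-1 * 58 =-58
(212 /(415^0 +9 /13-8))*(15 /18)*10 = -34450 /123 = -280.08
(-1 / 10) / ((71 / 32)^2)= -512 / 25205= -0.02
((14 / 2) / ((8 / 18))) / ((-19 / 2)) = -63 / 38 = -1.66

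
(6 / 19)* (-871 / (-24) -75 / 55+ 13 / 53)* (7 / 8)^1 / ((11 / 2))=3445015 / 1949552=1.77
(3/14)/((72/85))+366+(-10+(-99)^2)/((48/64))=1503143/112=13420.92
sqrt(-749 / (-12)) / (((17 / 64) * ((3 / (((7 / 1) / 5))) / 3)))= 224 * sqrt(2247) / 255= 41.64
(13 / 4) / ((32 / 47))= 611 / 128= 4.77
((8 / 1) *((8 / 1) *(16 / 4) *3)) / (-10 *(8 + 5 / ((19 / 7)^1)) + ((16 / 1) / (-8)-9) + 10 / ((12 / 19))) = -87552 / 10669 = -8.21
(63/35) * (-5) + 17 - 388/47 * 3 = -788/47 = -16.77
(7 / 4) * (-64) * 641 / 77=-10256 / 11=-932.36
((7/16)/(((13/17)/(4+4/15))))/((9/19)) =9044/1755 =5.15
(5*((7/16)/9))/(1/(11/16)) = 385/2304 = 0.17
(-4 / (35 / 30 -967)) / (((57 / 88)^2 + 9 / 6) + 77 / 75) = 2787840 / 1983237917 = 0.00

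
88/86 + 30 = 1334/43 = 31.02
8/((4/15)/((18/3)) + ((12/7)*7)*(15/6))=45/169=0.27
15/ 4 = 3.75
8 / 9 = 0.89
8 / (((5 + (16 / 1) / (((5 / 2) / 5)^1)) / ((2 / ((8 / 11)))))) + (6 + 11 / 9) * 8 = 58.37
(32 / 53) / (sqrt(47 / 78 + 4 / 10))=32 * sqrt(152490) / 20723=0.60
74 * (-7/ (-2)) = 259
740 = 740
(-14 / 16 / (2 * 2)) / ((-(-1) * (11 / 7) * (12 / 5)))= -245 / 4224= -0.06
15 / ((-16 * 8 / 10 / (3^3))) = -31.64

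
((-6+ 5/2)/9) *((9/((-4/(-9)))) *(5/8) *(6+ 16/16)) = -2205/64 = -34.45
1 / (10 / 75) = 15 / 2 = 7.50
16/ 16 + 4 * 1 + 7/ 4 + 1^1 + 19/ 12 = 9.33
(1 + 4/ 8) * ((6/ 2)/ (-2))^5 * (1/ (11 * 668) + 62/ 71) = -9.95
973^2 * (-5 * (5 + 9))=-66271030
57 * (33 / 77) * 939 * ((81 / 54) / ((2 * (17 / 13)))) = 6262191 / 476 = 13155.86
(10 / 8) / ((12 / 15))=25 / 16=1.56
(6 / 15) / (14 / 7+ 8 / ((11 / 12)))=11 / 295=0.04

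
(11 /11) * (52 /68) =13 /17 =0.76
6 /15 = 2 /5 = 0.40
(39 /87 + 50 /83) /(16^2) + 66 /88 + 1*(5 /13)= 9121709 /8010496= 1.14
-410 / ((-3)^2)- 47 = -92.56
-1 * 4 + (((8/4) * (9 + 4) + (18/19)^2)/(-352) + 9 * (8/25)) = -1900383/1588400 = -1.20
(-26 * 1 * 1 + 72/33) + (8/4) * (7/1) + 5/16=-1673/176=-9.51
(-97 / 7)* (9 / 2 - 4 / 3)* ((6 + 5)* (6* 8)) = -162184 / 7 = -23169.14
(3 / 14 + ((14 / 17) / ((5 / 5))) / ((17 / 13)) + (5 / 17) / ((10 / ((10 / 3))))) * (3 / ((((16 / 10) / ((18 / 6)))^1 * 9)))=57175 / 97104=0.59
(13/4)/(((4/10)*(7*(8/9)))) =585/448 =1.31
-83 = -83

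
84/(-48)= -7/4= -1.75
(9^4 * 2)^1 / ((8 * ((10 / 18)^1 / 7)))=413343 / 20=20667.15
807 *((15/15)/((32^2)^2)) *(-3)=-2421/1048576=-0.00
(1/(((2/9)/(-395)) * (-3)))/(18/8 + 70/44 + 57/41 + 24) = 20.27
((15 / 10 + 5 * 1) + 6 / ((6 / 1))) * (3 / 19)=45 / 38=1.18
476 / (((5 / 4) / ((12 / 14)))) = 1632 / 5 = 326.40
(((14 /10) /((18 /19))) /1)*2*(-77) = -10241 /45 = -227.58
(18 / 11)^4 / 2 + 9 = 184257 / 14641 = 12.59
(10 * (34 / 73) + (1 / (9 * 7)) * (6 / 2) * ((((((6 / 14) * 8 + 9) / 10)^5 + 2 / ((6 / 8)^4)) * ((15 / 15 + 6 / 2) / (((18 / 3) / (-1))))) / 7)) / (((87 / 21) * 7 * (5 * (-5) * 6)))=-10113878926759009 / 9532261103242500000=-0.00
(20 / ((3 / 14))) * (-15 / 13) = -1400 / 13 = -107.69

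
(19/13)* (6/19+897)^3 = 4955605568649/4693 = 1055956865.26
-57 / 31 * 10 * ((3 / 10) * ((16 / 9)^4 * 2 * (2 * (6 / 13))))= -9961472 / 97929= -101.72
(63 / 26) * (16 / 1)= 504 / 13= 38.77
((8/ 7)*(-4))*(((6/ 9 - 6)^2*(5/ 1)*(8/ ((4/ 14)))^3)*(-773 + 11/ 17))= 1686555852800/ 153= 11023240867.97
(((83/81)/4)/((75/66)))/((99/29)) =2407/36450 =0.07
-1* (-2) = 2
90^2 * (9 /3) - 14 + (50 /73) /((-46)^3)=86282426479 /3552764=24286.00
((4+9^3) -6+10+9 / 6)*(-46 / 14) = -4853 / 2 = -2426.50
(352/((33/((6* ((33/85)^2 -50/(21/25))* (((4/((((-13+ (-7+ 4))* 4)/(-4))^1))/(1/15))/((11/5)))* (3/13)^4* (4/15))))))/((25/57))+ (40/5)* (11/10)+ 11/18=-2513059928293/1430027849250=-1.76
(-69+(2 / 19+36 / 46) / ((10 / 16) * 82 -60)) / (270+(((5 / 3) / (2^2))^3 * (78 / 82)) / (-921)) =-0.26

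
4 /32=1 /8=0.12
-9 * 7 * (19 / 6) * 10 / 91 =-285 / 13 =-21.92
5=5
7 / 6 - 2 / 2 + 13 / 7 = 85 / 42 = 2.02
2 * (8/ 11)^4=8192/ 14641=0.56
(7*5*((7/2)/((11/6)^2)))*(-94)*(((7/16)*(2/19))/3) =-241815/4598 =-52.59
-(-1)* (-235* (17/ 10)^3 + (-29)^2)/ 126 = -2.49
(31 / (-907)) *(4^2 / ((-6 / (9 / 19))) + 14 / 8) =-1147 / 68932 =-0.02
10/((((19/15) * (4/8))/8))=2400/19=126.32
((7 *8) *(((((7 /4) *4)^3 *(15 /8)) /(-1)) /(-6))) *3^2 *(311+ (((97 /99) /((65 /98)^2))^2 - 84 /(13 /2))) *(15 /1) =127295255045621719 /518382150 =245562573.95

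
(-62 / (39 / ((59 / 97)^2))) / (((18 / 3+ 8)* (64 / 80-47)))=0.00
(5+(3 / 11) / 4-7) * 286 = -1105 / 2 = -552.50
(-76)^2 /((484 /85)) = 122740 /121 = 1014.38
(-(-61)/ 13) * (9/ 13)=549/ 169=3.25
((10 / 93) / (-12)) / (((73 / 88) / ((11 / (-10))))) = 0.01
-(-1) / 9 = 1 / 9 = 0.11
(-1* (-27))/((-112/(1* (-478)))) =6453/56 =115.23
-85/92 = -0.92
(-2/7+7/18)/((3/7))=13/54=0.24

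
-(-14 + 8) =6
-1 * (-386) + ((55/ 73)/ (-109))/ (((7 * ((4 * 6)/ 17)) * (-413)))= 213106157303/ 552088488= 386.00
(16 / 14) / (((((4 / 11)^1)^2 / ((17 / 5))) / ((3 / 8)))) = 6171 / 560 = 11.02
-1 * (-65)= 65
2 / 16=0.12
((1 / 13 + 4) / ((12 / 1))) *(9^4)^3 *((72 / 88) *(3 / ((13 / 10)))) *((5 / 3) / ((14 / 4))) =1122657407511975 / 13013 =86271990126.18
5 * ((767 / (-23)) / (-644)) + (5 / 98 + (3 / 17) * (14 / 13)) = 11456563 / 22914164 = 0.50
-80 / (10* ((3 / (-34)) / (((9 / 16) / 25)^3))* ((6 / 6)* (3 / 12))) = 4131 / 1000000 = 0.00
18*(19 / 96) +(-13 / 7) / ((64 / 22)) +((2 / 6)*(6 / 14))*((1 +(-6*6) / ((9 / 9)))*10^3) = -1119345 / 224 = -4997.08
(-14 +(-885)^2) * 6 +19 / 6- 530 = 28192435 / 6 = 4698739.17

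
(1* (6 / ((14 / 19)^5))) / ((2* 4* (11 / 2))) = 7428297 / 11832128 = 0.63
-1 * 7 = -7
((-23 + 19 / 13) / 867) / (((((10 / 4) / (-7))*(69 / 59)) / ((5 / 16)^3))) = 361375 / 199090944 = 0.00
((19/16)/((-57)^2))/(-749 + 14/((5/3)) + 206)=-0.00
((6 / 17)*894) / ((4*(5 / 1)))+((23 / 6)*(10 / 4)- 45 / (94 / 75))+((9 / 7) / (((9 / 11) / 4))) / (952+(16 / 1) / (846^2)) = -13690302603851 / 1299155351340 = -10.54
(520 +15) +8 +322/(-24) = 6355/12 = 529.58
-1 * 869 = -869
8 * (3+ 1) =32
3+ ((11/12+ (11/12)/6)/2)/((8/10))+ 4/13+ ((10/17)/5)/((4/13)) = 554813/127296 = 4.36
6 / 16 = 3 / 8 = 0.38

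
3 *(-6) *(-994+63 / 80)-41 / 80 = 286037 / 16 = 17877.31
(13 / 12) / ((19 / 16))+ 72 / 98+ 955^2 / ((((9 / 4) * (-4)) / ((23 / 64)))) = -19528308125 / 536256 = -36416.02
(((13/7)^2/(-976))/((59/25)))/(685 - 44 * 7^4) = 4225/296153993744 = 0.00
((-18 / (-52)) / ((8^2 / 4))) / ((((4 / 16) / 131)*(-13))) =-1179 / 1352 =-0.87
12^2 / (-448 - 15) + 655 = 303121 / 463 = 654.69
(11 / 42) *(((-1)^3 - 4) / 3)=-55 / 126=-0.44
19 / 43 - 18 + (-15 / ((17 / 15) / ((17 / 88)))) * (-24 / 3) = 1370 / 473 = 2.90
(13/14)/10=13/140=0.09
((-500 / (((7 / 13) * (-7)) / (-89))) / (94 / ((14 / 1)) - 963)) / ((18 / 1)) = 144625 / 210861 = 0.69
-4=-4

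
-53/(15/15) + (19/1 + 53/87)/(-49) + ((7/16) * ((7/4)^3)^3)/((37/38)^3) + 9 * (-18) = -16126218650213731/113211468152832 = -142.44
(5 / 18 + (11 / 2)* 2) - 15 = -67 / 18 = -3.72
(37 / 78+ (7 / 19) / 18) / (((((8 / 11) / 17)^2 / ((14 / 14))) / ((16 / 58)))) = 9616475 / 128934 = 74.58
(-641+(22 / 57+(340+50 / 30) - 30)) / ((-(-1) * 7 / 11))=-68750 / 133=-516.92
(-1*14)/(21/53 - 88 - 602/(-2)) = -371/5655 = -0.07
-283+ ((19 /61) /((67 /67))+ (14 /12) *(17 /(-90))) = -282.91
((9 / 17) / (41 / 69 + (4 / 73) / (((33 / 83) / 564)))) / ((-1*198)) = -5037 / 147547318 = -0.00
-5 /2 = -2.50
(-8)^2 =64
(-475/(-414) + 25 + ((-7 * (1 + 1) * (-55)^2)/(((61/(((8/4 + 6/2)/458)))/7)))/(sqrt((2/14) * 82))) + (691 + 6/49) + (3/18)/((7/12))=14556331/20286- 741125 * sqrt(574)/1145458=702.05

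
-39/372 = -13/124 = -0.10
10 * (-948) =-9480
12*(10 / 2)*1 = 60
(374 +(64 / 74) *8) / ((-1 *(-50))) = 7047 / 925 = 7.62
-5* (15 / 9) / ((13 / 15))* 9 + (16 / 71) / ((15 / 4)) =-1197293 / 13845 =-86.48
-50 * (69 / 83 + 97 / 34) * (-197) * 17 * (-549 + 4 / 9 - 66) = -283216099475 / 747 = -379138018.04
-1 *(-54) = 54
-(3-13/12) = -23/12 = -1.92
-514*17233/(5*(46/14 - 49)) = 31002167/800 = 38752.71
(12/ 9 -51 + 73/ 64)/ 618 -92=-10925669/ 118656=-92.08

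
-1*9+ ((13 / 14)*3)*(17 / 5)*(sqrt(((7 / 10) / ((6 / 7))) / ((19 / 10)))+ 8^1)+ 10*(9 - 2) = 221*sqrt(114) / 380+ 4787 / 35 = 142.98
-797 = -797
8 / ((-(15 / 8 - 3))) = 64 / 9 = 7.11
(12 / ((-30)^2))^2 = 0.00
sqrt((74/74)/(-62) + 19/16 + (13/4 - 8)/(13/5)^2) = sqrt(1217959)/1612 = 0.68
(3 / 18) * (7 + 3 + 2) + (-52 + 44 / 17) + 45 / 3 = -551 / 17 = -32.41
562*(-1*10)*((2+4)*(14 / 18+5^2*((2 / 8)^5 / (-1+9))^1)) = -80884445 / 3072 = -26329.57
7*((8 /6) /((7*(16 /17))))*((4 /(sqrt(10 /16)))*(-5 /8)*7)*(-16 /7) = 68*sqrt(10) /3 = 71.68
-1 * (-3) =3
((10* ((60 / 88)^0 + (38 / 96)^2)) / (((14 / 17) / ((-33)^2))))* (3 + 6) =246685725 / 1792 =137659.44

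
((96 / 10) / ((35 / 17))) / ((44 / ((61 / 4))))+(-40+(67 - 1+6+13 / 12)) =801557 / 23100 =34.70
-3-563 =-566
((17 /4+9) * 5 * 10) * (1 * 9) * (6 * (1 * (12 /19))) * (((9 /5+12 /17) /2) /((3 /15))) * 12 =548645400 /323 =1698592.57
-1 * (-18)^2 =-324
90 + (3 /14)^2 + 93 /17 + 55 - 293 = -142.48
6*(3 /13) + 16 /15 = 478 /195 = 2.45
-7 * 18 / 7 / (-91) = 0.20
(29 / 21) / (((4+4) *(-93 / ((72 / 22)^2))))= -522 / 26257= -0.02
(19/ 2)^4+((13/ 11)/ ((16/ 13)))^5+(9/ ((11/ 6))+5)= 1377302271010249/ 168874213376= 8155.79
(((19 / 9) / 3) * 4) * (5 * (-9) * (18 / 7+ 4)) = -17480 / 21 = -832.38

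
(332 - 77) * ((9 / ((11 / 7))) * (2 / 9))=3570 / 11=324.55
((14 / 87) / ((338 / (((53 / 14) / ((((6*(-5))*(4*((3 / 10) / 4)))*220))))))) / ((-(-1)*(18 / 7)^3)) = -18179 / 339561668160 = -0.00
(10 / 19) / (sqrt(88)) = 5*sqrt(22) / 418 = 0.06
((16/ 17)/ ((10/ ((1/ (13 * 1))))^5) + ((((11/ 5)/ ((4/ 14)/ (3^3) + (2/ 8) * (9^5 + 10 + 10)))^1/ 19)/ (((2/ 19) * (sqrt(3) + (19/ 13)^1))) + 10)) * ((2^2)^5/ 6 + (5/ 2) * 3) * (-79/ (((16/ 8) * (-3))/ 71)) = 18006051063 * sqrt(3)/ 1253808580 + 16476391577841590302413251/ 9892519918246225000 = 1665565.27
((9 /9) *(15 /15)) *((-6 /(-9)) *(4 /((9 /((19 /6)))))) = 76 /81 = 0.94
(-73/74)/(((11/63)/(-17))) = 78183/814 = 96.05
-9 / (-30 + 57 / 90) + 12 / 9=4334 / 2643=1.64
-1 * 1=-1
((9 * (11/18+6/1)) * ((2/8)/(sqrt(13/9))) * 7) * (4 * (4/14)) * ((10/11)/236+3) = 297.42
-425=-425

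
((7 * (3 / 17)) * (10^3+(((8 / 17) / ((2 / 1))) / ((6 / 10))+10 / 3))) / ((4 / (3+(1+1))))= 895825 / 578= 1549.87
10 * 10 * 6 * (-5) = -3000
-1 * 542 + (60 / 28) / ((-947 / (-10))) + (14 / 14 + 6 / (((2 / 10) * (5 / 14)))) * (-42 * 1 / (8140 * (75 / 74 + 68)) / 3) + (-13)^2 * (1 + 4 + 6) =490454925260 / 372397333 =1317.02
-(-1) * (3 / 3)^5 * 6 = 6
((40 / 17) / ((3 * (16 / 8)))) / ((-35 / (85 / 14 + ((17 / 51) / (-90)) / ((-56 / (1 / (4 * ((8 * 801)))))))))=-2353017601 / 34589358720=-0.07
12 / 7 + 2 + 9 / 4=167 / 28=5.96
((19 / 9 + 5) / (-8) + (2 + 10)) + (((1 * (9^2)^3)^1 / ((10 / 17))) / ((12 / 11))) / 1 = 298142401 / 360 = 828173.34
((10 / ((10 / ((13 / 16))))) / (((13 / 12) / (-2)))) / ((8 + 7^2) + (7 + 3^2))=-0.02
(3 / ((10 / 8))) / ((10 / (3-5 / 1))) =-12 / 25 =-0.48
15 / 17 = 0.88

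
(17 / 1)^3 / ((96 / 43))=211259 / 96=2200.61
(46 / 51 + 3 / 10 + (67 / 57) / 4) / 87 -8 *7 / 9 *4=-24.87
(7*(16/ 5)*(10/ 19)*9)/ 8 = 252/ 19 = 13.26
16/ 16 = 1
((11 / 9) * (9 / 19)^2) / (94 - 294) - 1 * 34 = -2454899 / 72200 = -34.00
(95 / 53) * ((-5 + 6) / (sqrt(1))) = 1.79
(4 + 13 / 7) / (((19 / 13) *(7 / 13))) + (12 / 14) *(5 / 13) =94067 / 12103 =7.77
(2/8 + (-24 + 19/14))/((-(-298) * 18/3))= -209/16688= -0.01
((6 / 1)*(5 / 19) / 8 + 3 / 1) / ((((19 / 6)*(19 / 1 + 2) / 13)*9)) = 351 / 5054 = 0.07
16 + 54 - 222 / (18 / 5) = 25 / 3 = 8.33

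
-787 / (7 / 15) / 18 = -3935 / 42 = -93.69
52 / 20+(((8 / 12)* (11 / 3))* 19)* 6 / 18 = 2441 / 135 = 18.08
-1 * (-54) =54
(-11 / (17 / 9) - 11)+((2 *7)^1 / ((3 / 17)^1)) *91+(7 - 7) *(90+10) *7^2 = 7202.51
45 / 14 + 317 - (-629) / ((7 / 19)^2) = 485519 / 98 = 4954.28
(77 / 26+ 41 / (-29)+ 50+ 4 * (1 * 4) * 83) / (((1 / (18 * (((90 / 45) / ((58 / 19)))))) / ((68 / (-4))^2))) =51404606001 / 10933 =4701784.14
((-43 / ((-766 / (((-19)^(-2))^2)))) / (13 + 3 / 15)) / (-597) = -215 / 3933339560172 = -0.00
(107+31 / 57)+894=57088 / 57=1001.54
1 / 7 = 0.14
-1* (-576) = 576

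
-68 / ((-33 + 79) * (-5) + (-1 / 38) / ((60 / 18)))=25840 / 87403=0.30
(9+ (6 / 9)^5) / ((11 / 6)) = 4438 / 891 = 4.98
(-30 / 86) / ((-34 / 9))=0.09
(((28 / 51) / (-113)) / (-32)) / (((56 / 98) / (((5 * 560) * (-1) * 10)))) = -42875 / 5763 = -7.44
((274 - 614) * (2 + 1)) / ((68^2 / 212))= -795 / 17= -46.76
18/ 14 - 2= -5/ 7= -0.71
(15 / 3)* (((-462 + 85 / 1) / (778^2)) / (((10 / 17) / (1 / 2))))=-6409 / 2421136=-0.00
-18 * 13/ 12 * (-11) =214.50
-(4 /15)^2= -16 /225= -0.07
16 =16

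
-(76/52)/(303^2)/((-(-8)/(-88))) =209/1193517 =0.00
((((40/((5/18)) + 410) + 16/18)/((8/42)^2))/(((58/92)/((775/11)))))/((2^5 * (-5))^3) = -7930699/19005440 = -0.42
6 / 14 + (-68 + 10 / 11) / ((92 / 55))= -12777 / 322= -39.68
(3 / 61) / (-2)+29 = 3535 / 122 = 28.98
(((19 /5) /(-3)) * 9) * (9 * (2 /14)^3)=-513 /1715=-0.30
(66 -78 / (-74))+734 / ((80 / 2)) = 63199 / 740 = 85.40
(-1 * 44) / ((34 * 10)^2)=-11 / 28900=-0.00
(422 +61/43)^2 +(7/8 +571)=2660417967/14792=179855.19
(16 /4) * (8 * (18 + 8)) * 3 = 2496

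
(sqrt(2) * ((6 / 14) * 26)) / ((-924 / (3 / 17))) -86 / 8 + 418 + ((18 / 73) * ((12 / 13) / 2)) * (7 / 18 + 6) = 1548681 / 3796 -39 * sqrt(2) / 18326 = 407.97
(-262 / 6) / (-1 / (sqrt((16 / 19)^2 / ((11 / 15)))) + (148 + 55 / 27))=-6113445120 / 21004604327 - 3225744 * sqrt(165) / 21004604327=-0.29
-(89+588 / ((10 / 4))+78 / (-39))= -322.20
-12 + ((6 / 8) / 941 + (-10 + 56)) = 127979 / 3764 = 34.00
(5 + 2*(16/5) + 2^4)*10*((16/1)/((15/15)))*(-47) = -206048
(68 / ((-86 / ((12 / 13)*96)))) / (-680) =288 / 2795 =0.10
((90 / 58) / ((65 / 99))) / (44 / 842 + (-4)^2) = 375111 / 2547766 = 0.15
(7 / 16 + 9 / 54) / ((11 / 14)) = 203 / 264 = 0.77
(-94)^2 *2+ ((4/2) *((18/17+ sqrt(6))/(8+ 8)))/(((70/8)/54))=27 *sqrt(6)/35+ 10515326/595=17674.71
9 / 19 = 0.47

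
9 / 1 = 9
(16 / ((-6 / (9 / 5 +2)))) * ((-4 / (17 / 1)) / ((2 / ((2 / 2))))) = 304 / 255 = 1.19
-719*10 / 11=-7190 / 11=-653.64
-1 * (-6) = 6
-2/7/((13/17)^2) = -578/1183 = -0.49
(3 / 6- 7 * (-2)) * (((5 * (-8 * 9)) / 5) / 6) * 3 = -522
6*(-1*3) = -18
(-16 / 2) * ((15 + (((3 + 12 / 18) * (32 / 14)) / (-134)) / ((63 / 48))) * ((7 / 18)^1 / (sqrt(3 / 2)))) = -1767188 * sqrt(6) / 113967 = -37.98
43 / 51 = 0.84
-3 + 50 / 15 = 1 / 3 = 0.33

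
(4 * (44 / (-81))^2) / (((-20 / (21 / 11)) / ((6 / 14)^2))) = -176 / 8505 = -0.02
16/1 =16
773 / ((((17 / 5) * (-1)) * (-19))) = 3865 / 323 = 11.97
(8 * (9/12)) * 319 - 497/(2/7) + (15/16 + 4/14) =19681/112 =175.72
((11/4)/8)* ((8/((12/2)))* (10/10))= 11/24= 0.46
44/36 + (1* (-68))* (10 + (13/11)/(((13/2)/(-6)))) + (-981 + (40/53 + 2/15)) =-41574812/26235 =-1584.71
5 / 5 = 1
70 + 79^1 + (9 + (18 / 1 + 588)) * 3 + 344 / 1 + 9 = 2347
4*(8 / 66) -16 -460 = -15692 / 33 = -475.52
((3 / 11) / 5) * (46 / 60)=23 / 550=0.04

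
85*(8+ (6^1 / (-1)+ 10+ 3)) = 1275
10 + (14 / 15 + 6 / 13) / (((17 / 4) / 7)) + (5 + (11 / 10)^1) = 18.40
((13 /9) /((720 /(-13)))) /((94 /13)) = -2197 /609120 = -0.00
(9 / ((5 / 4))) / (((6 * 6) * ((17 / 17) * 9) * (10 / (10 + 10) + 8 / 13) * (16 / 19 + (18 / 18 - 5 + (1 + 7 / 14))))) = -988 / 82215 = -0.01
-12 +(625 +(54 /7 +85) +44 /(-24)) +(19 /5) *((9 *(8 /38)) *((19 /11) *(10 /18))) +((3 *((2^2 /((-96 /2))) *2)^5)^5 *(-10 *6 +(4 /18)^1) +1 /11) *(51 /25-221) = 350101315906368071202023 /506743559792728473600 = 690.88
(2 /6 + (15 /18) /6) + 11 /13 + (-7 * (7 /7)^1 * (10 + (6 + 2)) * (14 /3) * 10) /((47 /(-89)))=11135.79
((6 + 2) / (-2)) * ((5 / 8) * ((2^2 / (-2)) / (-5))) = -1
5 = 5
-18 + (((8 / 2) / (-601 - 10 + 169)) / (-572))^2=-18.00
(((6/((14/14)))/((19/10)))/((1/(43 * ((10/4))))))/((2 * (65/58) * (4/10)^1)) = 93525/247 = 378.64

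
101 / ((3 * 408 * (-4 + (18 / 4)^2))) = 101 / 19890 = 0.01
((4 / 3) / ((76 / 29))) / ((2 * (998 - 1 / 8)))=0.00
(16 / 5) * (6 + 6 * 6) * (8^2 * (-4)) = -172032 / 5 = -34406.40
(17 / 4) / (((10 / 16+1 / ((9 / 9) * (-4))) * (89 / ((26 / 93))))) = 884 / 24831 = 0.04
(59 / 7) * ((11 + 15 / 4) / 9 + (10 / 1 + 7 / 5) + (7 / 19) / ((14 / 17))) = 388751 / 3420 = 113.67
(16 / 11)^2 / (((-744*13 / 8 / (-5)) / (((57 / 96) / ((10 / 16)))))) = 1216 / 146289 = 0.01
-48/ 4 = -12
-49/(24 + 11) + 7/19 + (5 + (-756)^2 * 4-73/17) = 3692122034/1615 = 2286143.67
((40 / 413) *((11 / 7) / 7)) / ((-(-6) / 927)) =67980 / 20237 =3.36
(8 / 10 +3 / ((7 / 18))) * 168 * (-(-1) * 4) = 28608 / 5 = 5721.60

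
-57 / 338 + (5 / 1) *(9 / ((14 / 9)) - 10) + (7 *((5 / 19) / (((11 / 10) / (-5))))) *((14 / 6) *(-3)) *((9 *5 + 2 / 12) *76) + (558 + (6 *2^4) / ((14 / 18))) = 7880301599 / 39039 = 201857.16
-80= -80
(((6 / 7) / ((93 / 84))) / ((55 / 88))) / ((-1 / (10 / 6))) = -64 / 31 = -2.06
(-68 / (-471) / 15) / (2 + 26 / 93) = 527 / 124815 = 0.00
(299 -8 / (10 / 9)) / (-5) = -58.36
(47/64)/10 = 47/640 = 0.07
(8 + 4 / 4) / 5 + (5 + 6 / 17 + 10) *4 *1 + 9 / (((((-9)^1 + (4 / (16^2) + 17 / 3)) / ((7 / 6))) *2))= 476703 / 7735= 61.63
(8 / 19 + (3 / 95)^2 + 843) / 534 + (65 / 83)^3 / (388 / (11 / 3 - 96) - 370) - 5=-488695905667249609 / 142816641269028150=-3.42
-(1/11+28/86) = -197/473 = -0.42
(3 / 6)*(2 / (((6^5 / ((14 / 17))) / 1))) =7 / 66096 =0.00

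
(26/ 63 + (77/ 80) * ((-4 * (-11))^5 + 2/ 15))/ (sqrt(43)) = 2000021513377 * sqrt(43)/ 541800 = 24206382.65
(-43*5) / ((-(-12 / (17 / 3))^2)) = 62135 / 1296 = 47.94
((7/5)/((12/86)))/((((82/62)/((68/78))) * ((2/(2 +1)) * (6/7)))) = 1110389/95940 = 11.57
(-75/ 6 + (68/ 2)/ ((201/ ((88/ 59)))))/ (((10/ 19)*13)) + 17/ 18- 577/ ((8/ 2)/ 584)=-779248006697/ 9250020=-84242.85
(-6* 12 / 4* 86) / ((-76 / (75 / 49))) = 29025 / 931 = 31.18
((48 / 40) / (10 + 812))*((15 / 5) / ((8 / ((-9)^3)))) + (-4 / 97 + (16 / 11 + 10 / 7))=99983777 / 40930120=2.44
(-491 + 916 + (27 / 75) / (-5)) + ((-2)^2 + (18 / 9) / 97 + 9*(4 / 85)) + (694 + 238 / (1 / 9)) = 673074834 / 206125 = 3265.37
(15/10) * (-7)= -10.50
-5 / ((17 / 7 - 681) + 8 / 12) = 105 / 14236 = 0.01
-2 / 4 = -1 / 2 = -0.50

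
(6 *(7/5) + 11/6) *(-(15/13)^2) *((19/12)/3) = -29165/4056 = -7.19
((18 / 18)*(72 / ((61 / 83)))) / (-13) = -7.54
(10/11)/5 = 2/11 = 0.18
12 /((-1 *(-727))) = 12 /727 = 0.02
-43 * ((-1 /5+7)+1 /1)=-335.40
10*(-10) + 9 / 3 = -97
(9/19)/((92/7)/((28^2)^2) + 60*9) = 9680832/11036148917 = 0.00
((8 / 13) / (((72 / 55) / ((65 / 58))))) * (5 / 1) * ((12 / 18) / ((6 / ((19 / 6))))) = 26125 / 28188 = 0.93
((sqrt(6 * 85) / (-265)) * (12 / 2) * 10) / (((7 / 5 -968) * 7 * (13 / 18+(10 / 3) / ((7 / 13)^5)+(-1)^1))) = 19208 * sqrt(510) / 42110032283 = 0.00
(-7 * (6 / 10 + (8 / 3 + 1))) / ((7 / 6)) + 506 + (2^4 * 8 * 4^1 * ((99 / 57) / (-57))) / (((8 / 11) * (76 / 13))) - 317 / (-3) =59919949 / 102885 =582.40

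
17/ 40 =0.42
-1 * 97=-97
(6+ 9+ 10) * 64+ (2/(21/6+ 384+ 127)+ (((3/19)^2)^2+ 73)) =224350421590/134100309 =1673.00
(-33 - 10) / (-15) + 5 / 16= 763 / 240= 3.18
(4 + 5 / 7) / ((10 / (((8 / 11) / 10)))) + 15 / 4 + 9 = 8949 / 700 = 12.78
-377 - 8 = -385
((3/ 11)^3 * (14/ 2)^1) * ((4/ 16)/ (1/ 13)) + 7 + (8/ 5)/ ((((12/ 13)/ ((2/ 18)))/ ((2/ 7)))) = 37816973/ 5031180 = 7.52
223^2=49729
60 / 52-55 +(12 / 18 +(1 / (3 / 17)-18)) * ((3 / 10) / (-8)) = -11109 / 208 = -53.41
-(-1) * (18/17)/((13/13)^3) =18/17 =1.06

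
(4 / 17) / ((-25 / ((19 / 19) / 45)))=-4 / 19125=-0.00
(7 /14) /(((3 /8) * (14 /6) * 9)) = 4 /63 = 0.06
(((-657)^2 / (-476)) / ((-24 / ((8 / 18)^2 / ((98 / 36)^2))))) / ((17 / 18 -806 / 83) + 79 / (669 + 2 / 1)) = -288477933084 / 2477201158859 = -0.12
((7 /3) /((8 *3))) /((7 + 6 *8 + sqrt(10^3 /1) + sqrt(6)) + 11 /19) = 133 /(72 *(19 *sqrt(6) + 190 *sqrt(10) + 1056)) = 0.00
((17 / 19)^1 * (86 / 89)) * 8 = 11696 / 1691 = 6.92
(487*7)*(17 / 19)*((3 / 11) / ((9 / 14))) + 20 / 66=811532 / 627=1294.31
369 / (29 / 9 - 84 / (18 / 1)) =-255.46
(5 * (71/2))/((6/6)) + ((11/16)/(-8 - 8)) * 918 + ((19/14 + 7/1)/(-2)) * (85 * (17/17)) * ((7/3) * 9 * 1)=-937049/128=-7320.70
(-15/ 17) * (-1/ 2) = 15/ 34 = 0.44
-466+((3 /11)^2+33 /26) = -1461809 /3146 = -464.66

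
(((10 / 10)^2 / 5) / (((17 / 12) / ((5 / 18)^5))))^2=390625 / 7165729364544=0.00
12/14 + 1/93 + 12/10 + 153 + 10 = 537296/3255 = 165.07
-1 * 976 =-976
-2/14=-1/7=-0.14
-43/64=-0.67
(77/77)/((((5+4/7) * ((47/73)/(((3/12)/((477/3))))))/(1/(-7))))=-73/1165788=-0.00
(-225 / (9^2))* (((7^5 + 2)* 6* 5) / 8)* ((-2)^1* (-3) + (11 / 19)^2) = -1601757625 / 1444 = -1109250.43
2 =2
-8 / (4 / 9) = -18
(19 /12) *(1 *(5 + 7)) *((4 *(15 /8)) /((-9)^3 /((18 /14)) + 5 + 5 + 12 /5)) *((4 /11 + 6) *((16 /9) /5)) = -53200 /91509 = -0.58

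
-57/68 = -0.84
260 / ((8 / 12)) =390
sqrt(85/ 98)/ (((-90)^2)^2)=sqrt(170)/ 918540000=0.00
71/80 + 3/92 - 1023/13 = -77.77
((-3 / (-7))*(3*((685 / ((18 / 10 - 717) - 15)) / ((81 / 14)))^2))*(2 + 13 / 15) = 0.10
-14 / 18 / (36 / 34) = -119 / 162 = -0.73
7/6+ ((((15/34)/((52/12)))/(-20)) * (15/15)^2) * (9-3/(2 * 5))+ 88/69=2925053/1219920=2.40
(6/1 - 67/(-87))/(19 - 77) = -589/5046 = -0.12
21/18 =7/6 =1.17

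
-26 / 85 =-0.31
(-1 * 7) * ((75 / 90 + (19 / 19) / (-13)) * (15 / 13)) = -2065 / 338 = -6.11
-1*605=-605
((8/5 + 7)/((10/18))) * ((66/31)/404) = 12771/156550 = 0.08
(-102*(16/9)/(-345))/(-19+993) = 272/504045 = 0.00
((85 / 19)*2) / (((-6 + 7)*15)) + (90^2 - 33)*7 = 3218767 / 57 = 56469.60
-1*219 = -219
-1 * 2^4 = -16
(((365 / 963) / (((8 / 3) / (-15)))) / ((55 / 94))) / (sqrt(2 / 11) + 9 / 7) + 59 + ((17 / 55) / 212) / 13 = 840595* sqrt(22) / 3733444 + 1061963037 / 19026205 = 56.87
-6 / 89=-0.07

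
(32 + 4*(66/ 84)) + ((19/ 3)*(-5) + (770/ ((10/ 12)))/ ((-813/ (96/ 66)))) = 1.82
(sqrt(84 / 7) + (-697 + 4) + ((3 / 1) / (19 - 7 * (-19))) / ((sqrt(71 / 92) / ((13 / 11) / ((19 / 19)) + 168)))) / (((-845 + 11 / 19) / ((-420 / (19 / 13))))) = -45045 / 191 + 130 * sqrt(3) / 191 + 362895 * sqrt(1633) / 11336996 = -233.37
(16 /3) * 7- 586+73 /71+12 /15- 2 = -548.84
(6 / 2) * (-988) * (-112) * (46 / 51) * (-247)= -1257273472 / 17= -73957263.06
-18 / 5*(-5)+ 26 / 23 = 19.13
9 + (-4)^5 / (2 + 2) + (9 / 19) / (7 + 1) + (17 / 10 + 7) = -181063 / 760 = -238.24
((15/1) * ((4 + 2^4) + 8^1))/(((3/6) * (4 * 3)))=70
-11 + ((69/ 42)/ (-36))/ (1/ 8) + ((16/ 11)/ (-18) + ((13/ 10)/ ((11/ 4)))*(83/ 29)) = -338062/ 33495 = -10.09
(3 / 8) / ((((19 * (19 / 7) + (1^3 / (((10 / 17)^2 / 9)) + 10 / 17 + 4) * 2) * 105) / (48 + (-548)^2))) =490960 / 51613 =9.51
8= 8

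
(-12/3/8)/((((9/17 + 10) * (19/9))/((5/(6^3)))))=-85/163248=-0.00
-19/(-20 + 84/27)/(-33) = -3/88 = -0.03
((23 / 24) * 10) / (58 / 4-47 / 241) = 0.67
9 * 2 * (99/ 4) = 891/ 2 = 445.50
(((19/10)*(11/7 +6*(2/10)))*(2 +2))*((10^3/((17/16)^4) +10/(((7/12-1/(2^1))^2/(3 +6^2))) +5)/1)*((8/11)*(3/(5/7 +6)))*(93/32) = 489154882624821/431803570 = 1132818.06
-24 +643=619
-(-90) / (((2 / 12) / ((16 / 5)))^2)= 165888 / 5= 33177.60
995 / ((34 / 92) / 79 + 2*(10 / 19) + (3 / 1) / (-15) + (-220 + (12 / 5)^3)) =-8587596250 / 1772054287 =-4.85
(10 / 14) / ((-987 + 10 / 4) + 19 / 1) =-10 / 13517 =-0.00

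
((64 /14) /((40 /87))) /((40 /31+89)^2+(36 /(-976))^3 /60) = 0.00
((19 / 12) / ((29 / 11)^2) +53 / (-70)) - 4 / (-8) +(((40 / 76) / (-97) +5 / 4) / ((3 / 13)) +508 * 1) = 83547966574 / 162746115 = 513.36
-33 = -33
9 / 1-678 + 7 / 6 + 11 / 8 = -15995 / 24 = -666.46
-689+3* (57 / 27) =-2048 / 3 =-682.67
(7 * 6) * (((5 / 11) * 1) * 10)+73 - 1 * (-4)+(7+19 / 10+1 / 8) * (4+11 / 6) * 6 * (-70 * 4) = -969948 / 11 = -88177.09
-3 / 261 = -1 / 87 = -0.01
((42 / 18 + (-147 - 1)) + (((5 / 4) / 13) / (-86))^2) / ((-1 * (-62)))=-8739468533 / 3719773824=-2.35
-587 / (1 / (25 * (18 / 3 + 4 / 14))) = -645700 / 7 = -92242.86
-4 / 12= -1 / 3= -0.33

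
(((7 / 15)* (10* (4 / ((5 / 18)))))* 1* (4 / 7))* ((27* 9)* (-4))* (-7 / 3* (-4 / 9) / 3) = -64512 / 5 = -12902.40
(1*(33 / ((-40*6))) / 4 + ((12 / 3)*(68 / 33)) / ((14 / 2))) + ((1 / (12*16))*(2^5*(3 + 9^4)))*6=485295379 / 73920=6565.14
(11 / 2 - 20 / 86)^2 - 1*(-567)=4398741 / 7396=594.75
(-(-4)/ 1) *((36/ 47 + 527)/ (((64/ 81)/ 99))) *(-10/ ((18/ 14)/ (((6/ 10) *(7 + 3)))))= -2320631775/ 188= -12343786.04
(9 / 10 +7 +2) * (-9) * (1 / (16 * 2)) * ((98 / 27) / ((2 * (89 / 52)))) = -21021 / 7120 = -2.95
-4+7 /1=3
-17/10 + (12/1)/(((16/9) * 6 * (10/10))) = -23/40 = -0.58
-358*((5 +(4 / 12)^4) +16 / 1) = -609316 / 81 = -7522.42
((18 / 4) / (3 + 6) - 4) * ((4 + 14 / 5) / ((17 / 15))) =-21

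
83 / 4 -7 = 55 / 4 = 13.75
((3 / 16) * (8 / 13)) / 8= 3 / 208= 0.01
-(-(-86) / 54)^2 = -1849 / 729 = -2.54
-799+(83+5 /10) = -1431 /2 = -715.50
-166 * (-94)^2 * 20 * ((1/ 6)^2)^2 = -1833470/ 81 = -22635.43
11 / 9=1.22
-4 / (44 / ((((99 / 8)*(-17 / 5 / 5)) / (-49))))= -153 / 9800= -0.02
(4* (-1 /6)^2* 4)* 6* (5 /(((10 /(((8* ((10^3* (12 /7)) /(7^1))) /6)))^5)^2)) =4398046511104000000000000000000000 /239376798892836003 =18372902183694559.45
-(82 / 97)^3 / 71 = -551368 / 64799783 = -0.01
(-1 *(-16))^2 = 256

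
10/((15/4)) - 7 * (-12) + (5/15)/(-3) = 779/9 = 86.56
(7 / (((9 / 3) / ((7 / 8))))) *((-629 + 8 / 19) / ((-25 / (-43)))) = -8387967 / 3800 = -2207.36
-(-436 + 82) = 354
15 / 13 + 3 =54 / 13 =4.15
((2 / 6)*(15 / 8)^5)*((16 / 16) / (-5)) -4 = -181697 / 32768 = -5.54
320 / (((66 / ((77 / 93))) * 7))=160 / 279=0.57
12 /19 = 0.63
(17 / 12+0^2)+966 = 11609 / 12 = 967.42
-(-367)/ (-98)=-367/ 98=-3.74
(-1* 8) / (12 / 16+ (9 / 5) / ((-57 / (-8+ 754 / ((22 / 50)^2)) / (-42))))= -367840 / 237056613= -0.00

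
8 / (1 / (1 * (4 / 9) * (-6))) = -64 / 3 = -21.33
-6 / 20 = -3 / 10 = -0.30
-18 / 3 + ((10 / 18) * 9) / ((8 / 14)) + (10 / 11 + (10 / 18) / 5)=1493 / 396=3.77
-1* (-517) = 517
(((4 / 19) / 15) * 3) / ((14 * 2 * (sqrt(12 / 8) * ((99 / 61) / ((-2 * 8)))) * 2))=-488 * sqrt(6) / 197505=-0.01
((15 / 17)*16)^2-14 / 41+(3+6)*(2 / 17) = 2370100 / 11849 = 200.03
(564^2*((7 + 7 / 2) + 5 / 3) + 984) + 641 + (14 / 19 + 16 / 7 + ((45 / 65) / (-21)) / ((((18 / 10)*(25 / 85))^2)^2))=14640509764502 / 3781323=3871795.60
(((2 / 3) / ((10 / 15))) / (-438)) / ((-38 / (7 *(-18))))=-21 / 2774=-0.01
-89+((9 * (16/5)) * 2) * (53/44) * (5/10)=-2987/55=-54.31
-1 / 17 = -0.06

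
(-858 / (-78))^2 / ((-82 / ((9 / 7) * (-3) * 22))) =35937 / 287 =125.22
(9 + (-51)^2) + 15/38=99195/38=2610.39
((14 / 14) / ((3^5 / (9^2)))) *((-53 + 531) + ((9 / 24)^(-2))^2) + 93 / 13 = 579181 / 3159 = 183.34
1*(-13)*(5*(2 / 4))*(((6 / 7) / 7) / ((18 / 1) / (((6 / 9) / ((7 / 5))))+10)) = -975 / 11711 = -0.08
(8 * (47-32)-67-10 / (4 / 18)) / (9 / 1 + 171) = 2 / 45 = 0.04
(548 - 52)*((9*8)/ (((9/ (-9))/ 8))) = -285696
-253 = -253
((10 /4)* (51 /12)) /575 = 17 /920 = 0.02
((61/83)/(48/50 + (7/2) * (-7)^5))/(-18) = 1525/2197059219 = 0.00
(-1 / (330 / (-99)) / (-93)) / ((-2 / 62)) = 1 / 10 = 0.10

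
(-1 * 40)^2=1600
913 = 913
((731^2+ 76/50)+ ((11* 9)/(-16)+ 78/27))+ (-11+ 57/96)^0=1923696797/3600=534360.22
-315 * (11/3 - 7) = 1050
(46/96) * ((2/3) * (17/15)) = 391/1080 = 0.36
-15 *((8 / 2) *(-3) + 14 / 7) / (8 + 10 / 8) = 600 / 37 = 16.22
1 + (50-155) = -104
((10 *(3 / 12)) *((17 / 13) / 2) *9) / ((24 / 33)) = 8415 / 416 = 20.23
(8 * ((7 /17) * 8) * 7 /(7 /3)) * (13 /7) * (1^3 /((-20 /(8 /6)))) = -832 /85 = -9.79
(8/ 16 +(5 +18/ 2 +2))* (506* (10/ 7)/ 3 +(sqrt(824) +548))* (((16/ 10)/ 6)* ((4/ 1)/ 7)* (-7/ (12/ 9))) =-364496/ 35 - 132* sqrt(206)/ 5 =-10793.08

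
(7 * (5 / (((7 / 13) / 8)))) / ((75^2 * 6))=52 / 3375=0.02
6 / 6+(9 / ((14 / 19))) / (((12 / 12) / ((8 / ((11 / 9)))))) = 6233 / 77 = 80.95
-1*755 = -755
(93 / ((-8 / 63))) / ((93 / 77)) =-606.38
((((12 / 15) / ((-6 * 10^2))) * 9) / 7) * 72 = -108 / 875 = -0.12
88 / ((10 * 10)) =22 / 25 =0.88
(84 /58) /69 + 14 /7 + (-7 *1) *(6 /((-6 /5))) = 24693 /667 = 37.02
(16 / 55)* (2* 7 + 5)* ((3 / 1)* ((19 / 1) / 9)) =5776 / 165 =35.01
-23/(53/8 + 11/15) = -2760/883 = -3.13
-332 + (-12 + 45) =-299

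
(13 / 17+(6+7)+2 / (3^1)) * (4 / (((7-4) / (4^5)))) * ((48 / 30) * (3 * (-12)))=-96468992 / 85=-1134929.32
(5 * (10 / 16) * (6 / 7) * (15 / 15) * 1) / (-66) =-25 / 616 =-0.04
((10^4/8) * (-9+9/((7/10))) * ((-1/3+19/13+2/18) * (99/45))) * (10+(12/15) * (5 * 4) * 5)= 107662500/91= 1183104.40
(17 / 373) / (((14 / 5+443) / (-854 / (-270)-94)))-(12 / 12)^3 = -22656730 / 22448259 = -1.01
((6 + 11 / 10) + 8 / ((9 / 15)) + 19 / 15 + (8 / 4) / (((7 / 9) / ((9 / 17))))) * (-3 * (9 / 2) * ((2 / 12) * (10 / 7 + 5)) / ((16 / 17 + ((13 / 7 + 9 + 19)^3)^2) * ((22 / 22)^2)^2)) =-1779047361 / 3778290713910616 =-0.00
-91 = -91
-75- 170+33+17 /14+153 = -809 /14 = -57.79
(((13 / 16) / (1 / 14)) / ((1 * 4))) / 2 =91 / 64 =1.42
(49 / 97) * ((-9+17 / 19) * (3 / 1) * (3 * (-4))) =271656 / 1843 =147.40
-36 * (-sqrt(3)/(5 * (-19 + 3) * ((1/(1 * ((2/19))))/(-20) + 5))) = -0.17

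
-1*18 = -18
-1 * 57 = -57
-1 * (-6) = 6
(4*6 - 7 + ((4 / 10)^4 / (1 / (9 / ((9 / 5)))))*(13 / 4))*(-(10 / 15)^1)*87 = -126266 / 125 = -1010.13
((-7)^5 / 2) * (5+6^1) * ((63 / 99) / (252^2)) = -2401 / 2592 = -0.93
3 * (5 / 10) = 3 / 2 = 1.50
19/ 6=3.17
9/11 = 0.82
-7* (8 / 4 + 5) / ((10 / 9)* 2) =-441 / 20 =-22.05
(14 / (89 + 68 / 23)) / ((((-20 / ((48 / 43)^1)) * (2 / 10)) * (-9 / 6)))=2576 / 90945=0.03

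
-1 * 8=-8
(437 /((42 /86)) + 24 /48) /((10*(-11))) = -37603 /4620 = -8.14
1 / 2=0.50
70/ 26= 35/ 13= 2.69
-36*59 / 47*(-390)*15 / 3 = 4141800 / 47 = 88123.40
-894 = -894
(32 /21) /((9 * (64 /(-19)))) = -19 /378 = -0.05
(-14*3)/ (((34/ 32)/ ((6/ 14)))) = -288/ 17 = -16.94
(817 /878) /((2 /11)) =8987 /1756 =5.12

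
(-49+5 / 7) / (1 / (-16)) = 5408 / 7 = 772.57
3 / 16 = 0.19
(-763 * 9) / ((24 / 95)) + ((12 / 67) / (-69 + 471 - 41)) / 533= -2803358317209 / 103133368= -27181.87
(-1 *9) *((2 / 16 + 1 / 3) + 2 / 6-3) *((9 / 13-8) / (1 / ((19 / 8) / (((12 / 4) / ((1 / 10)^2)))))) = -19133 / 16640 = -1.15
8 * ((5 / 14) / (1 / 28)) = 80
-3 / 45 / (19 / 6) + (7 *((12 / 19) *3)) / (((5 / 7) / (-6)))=-10586 / 95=-111.43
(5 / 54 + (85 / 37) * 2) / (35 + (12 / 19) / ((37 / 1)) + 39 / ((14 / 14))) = 177935 / 2809836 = 0.06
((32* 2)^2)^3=68719476736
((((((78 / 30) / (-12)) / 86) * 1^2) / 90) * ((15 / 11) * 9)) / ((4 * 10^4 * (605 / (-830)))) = 1079 / 91572800000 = 0.00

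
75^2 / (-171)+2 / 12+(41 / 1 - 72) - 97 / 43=-323453 / 4902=-65.98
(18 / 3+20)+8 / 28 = 184 / 7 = 26.29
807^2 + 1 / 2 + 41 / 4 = 2605039 / 4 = 651259.75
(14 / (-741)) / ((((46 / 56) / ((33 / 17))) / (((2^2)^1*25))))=-431200 / 96577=-4.46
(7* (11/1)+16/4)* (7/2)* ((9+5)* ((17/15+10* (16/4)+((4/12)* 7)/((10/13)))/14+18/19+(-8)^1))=-1175769/76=-15470.64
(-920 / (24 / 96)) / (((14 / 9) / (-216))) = 3576960 / 7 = 510994.29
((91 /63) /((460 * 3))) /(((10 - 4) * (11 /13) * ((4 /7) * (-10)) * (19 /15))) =-0.00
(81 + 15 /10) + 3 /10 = 414 /5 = 82.80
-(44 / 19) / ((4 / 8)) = -88 / 19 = -4.63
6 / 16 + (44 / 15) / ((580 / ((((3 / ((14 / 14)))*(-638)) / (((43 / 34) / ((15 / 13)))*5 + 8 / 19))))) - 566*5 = -6476236193 / 2287400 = -2831.27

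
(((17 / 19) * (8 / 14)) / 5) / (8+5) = 68 / 8645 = 0.01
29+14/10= 152/5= 30.40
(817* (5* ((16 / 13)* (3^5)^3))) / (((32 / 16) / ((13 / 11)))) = 468922280760 / 11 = 42629298250.91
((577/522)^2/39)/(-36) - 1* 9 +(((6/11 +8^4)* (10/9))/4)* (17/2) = 40665926488237/4208242896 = 9663.40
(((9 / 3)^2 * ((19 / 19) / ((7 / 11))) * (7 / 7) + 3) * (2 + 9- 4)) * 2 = 240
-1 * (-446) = 446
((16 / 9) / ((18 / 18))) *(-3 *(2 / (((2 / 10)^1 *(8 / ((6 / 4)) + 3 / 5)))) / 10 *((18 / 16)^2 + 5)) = -2005 / 356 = -5.63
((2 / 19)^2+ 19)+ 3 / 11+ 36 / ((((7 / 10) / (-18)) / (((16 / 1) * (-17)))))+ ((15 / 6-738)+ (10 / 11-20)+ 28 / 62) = 432679336883 / 1723414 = 251059.43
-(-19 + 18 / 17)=305 / 17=17.94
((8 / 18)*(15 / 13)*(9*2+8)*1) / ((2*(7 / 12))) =80 / 7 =11.43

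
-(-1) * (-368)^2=135424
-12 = -12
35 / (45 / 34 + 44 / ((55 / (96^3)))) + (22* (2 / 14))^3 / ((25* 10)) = 640861791254 / 5158905262875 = 0.12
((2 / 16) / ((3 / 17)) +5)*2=137 / 12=11.42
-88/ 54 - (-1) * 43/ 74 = -2095/ 1998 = -1.05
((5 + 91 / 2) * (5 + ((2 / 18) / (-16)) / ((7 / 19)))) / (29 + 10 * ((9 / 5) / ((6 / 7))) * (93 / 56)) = 507121 / 128772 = 3.94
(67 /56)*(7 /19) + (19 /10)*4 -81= -72.96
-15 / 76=-0.20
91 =91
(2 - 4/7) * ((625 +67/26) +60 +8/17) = 1520585/1547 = 982.93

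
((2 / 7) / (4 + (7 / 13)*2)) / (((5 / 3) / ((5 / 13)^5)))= 625 / 2199197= 0.00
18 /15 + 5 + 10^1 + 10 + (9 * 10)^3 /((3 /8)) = 9720131 /5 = 1944026.20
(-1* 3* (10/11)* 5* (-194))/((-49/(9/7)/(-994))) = 37189800/539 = 68997.77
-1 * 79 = -79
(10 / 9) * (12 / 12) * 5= 50 / 9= 5.56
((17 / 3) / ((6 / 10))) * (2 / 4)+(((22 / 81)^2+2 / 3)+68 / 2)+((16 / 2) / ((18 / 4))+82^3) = 7235592053 / 13122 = 551409.24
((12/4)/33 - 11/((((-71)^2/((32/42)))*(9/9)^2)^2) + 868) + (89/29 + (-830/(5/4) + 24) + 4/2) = 833520873255034/3574889871399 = 233.16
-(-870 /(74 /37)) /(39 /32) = 4640 /13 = 356.92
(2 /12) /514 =1 /3084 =0.00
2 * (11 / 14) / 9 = 11 / 63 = 0.17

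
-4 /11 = -0.36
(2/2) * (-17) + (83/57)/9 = -8638/513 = -16.84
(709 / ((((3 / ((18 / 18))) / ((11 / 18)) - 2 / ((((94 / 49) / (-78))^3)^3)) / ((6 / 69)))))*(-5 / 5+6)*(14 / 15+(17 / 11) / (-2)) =42053565787782675559 / 515962282199182462743099311606580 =0.00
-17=-17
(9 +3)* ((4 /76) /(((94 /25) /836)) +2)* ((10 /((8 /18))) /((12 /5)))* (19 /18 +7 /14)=2397.87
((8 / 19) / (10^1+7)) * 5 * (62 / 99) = 2480 / 31977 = 0.08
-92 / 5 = -18.40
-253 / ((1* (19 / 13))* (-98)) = 3289 / 1862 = 1.77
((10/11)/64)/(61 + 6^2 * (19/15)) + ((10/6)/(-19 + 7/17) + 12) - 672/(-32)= 1463363821/44464992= 32.91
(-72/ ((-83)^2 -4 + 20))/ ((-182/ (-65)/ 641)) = -23076/ 9667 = -2.39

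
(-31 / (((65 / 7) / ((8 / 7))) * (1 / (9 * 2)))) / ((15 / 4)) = -5952 / 325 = -18.31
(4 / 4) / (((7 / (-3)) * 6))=-1 / 14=-0.07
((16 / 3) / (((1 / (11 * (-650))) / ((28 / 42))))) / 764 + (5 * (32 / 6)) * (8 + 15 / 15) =355360 / 1719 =206.72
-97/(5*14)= -97/70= -1.39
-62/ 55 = -1.13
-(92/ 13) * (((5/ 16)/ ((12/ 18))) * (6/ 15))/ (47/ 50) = -1725/ 1222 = -1.41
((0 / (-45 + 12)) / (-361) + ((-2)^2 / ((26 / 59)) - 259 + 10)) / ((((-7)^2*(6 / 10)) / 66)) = -343090 / 637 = -538.60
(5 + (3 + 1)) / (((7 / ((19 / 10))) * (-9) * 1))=-19 / 70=-0.27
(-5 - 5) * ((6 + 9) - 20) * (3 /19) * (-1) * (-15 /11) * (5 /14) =3.84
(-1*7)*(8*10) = -560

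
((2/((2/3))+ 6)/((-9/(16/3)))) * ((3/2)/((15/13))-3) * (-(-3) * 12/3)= 108.80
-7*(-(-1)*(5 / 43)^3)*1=-875 / 79507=-0.01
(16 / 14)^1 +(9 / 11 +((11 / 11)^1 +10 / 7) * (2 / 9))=1733 / 693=2.50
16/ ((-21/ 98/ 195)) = -14560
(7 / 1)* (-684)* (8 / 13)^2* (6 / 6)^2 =-306432 / 169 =-1813.21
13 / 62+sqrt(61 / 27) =13 / 62+sqrt(183) / 9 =1.71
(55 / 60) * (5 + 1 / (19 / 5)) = 275 / 57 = 4.82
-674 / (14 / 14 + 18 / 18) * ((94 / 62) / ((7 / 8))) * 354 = -44856048 / 217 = -206709.90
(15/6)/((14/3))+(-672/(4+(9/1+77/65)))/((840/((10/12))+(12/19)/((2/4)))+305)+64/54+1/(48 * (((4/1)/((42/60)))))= 2351144176631/1392446885760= 1.69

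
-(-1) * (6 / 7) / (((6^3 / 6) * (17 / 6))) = 1 / 119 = 0.01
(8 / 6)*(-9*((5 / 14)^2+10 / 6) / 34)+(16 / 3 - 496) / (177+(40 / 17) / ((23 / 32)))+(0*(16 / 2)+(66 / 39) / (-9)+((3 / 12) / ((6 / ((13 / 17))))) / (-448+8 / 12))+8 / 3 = -64643431157807 / 73753458931152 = -0.88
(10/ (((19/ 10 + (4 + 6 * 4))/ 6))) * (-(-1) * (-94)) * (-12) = 676800/ 299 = 2263.55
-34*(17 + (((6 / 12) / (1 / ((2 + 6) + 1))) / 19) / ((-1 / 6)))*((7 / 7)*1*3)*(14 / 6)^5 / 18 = -84572824 / 13851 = -6105.90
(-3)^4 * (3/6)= 40.50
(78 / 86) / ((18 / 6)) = 13 / 43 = 0.30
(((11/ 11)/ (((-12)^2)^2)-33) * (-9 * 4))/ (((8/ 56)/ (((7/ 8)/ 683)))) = 33530063/ 3147264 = 10.65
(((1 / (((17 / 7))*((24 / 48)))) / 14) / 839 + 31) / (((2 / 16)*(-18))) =-1768616 / 128367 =-13.78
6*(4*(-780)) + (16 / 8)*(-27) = -18774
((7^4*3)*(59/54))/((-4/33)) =-1558249/24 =-64927.04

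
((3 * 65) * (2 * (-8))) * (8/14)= -12480/7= -1782.86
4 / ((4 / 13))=13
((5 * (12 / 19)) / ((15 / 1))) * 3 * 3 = 1.89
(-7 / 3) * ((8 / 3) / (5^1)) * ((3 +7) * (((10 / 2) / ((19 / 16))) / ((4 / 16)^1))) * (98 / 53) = -387.54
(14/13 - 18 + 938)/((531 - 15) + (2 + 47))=1.63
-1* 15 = -15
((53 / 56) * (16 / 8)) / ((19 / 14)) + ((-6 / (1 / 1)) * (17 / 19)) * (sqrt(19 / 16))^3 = 53 / 38 - 51 * sqrt(19) / 32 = -5.55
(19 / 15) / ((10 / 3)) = 19 / 50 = 0.38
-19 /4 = -4.75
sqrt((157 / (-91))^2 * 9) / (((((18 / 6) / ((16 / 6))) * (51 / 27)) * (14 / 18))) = 3.13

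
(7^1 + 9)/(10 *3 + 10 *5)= 1/5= 0.20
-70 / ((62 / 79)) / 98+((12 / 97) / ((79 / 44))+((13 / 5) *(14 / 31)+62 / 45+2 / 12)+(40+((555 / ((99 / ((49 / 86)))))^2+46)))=1313602015669439 / 13393168774524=98.08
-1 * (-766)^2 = -586756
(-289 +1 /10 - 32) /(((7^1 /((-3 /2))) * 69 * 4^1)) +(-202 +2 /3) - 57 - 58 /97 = -969561301 /3748080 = -258.68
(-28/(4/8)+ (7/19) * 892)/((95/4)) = 11.48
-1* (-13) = 13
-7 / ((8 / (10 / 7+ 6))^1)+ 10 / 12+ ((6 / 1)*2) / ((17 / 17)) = 19 / 3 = 6.33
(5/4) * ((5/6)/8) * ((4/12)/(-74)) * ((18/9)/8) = -25/170496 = -0.00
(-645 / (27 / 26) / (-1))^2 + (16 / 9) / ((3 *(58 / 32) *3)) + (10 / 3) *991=304651562 / 783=389082.45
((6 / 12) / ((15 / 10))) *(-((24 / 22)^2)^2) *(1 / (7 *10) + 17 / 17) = -245376 / 512435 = -0.48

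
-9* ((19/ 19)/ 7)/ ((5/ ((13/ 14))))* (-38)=2223/ 245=9.07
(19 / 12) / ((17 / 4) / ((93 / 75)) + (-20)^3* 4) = -589 / 11902725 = -0.00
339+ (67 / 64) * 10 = 11183 / 32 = 349.47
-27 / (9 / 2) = -6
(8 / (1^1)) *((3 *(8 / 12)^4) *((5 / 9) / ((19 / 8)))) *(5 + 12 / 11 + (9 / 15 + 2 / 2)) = 48128 / 5643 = 8.53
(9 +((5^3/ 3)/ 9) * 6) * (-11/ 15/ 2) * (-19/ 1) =69179/ 270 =256.22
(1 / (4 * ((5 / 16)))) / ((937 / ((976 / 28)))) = 976 / 32795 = 0.03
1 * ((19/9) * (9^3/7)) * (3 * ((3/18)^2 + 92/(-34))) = -840807/476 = -1766.40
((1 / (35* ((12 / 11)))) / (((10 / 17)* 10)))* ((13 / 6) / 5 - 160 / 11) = -79169 / 1260000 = -0.06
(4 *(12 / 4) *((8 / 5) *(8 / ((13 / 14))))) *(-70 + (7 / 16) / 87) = -21824992 / 1885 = -11578.25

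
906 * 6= 5436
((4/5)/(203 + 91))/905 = 2/665175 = 0.00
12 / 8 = 3 / 2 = 1.50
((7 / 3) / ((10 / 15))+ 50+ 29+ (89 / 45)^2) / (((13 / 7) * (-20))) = -2449769 / 1053000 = -2.33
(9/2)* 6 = 27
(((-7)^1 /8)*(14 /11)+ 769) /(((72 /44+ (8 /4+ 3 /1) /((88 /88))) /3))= 101361 /292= 347.13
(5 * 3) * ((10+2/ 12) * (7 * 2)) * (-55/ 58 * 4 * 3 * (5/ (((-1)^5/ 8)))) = 28182000/ 29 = 971793.10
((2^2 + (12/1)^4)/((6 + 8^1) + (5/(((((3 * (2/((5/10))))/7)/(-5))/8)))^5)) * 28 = -0.00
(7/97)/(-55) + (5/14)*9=239977/74690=3.21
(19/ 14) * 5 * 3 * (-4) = -570/ 7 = -81.43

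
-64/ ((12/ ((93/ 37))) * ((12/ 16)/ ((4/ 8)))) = -992/ 111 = -8.94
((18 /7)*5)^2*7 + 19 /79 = 640033 /553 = 1157.38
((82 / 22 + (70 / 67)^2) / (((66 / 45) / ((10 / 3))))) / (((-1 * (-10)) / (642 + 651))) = 1538340285 / 1086338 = 1416.08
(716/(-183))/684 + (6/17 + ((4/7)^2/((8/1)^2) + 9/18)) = 88870259/104268276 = 0.85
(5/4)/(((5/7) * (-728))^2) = 1/216320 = 0.00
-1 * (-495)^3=121287375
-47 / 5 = -9.40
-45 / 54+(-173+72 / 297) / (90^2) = -228451 / 267300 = -0.85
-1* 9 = -9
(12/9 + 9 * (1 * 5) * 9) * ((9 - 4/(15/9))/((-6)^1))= -13409/30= -446.97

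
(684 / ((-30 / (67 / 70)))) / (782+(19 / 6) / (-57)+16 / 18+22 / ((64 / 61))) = -366624 / 13503875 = -0.03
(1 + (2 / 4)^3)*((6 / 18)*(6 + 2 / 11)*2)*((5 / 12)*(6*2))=255 / 11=23.18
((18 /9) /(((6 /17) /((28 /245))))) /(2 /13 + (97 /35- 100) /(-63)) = 18564 /48649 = 0.38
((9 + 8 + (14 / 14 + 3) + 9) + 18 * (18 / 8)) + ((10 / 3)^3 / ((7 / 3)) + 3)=11261 / 126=89.37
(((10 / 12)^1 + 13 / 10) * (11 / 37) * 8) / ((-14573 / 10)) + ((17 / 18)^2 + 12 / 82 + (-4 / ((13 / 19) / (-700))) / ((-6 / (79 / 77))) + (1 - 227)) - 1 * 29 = -75144746726953 / 78790206924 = -953.73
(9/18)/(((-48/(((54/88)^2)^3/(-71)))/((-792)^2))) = 10460353203/2128918528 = 4.91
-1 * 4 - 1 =-5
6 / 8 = 0.75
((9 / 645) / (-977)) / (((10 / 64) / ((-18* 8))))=13824 / 1050275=0.01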